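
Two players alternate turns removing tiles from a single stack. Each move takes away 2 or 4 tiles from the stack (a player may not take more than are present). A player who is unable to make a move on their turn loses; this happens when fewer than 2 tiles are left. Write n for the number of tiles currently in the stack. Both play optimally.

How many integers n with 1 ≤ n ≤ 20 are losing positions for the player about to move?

Build the W/L table. Terminal = L. A non-terminal position is W if it has a move to some L; otherwise it is L.
n=0: no move → L
n=1: no move → L
n=2: can move to 0, which is L ⇒ W
n=3: can move to 1, which is L ⇒ W
n=4: can move to 0, which is L ⇒ W
n=5: can move to 1, which is L ⇒ W
n=6: moves to 4(W), 2(W); every one is W ⇒ L
n=7: moves to 5(W), 3(W); every one is W ⇒ L
n=8: can move to 6, which is L ⇒ W
n=9: can move to 7, which is L ⇒ W
n=10: can move to 6, which is L ⇒ W
n=11: can move to 7, which is L ⇒ W
n=12: moves to 10(W), 8(W); every one is W ⇒ L
n=13: moves to 11(W), 9(W); every one is W ⇒ L
n=14: can move to 12, which is L ⇒ W
n=15: can move to 13, which is L ⇒ W
n=16: can move to 12, which is L ⇒ W
n=17: can move to 13, which is L ⇒ W
n=18: moves to 16(W), 14(W); every one is W ⇒ L
n=19: moves to 17(W), 15(W); every one is W ⇒ L
n=20: can move to 18, which is L ⇒ W
L entries with 1 ≤ n ≤ 20 (n=0 is outside the asked range and is not counted): n = 1, 6, 7, 12, 13, 18, 19; that makes 7.

7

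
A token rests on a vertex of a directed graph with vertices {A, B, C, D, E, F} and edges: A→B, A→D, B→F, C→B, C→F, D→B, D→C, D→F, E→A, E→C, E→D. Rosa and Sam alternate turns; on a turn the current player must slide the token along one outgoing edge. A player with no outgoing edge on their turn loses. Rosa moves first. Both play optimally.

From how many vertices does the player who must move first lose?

Work bottom-up. With no move the player to move loses. Otherwise the position is W if at least one move leads to an L position for the opponent, and L if every move leads to a W.
Every edge goes from a vertex to one that appears earlier in the order F, B, C, D, A, E, so processing vertices in that order labels each vertex after all of its successors.
F: no outgoing edge → L
B: reaches L-position F → W
C: reaches L-position F → W
D: reaches L-position F → W
A: only reaches D(W), B(W), all W → L
E: reaches L-position A → W
The L vertices are A, F; that is 2 in all.

2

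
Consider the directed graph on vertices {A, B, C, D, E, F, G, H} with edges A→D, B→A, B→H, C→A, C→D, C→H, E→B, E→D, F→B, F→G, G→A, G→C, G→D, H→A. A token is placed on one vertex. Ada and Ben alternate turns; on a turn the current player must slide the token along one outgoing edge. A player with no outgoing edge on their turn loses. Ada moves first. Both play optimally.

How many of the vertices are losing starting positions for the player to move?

3

Compute win/loss labels from the base case upward. A position with no move is L. Any other position is W if it can reach an L in one move, else L.
Every edge goes from a vertex to one that appears earlier in the order D, A, H, B, C, G, F, E, so processing vertices in that order labels each vertex after all of its successors.
D: no outgoing edge → L
A: →D(L), so W
H: →A(W) only, which is W, so L
B: →H(L), so W
C: →H(L), so W
G: →D(L), so W
F: →G(W), B(W) — all W, so L
E: →D(L), so W
The L vertices are D, F, H; that is 3 in all.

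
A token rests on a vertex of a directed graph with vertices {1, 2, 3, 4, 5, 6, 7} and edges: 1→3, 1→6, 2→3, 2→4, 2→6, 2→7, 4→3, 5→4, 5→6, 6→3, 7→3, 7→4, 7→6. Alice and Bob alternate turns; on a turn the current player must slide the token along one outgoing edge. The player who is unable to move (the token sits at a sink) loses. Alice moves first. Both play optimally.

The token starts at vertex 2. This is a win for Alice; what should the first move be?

Positions with no move are L. A position that does have a move is losing for the player to move precisely when every available move leads to a winning position for the opponent. Fill in the labels:
Every edge goes from a vertex to one that appears earlier in the order 3, 6, 4, 7, 5, 1, 2, so processing vertices in that order labels each vertex after all of its successors.
3: no outgoing edge → L
6: reaches L-position 3 → W
4: reaches L-position 3 → W
7: reaches L-position 3 → W
5: only reaches 4(W), 6(W), all W → L
1: reaches L-position 3 → W
2: reaches L-position 3 → W
From 2, the L positions reachable in one move are: 3.

Move to 3.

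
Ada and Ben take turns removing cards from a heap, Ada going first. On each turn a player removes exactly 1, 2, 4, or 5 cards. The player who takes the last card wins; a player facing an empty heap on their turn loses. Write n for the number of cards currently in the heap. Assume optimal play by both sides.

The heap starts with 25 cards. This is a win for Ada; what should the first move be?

Remove 1, leaving 24.

Build the W/L table. Terminal = L. A non-terminal position is W if it has a move to some L; otherwise it is L.
n=0: no move → L
n=1: W (go to 0, an L position)
n=2: W (go to 0, an L position)
n=3: L (options 2(W), 1(W) are all W)
n=4: W (go to 3, an L position)
n=5: W (go to 3, an L position)
n=6: L (options 5(W), 4(W), 2(W), 1(W) are all W)
n=7: W (go to 6, an L position)
n=8: W (go to 6, an L position)
n=9: L (options 8(W), 7(W), 5(W), 4(W) are all W)
n=10: W (go to 9, an L position)
n=11: W (go to 9, an L position)
n=12: L (options 11(W), 10(W), 8(W), 7(W) are all W)
n=13: W (go to 12, an L position)
n=14: W (go to 12, an L position)
n=15: L (options 14(W), 13(W), 11(W), 10(W) are all W)
n=16: W (go to 15, an L position)
n=17: W (go to 15, an L position)
n=18: L (options 17(W), 16(W), 14(W), 13(W) are all W)
n=19: W (go to 18, an L position)
n=20: W (go to 18, an L position)
n=21: L (options 20(W), 19(W), 17(W), 16(W) are all W)
n=22: W (go to 21, an L position)
n=23: W (go to 21, an L position)
n=24: L (options 23(W), 22(W), 20(W), 19(W) are all W)
n=25: W (go to 24, an L position)
From 25, the L positions reachable in one move are: 24, 21. Any move reaching one of these is winning.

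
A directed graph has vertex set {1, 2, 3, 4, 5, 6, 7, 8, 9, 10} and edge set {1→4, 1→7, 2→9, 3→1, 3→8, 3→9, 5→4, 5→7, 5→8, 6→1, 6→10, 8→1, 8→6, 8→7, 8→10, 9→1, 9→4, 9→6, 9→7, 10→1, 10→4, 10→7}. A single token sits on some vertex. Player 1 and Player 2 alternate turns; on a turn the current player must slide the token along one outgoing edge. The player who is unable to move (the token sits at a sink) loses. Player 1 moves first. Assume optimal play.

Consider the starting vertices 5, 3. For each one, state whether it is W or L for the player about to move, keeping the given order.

5: W, 3: L

Classify positions by backward induction: terminal positions (no move available) are L. From any other position, the mover wins iff some move reaches an L.
Every edge goes from a vertex to one that appears earlier in the order 7, 4, 1, 10, 6, 8, 5, 9, 2, 3, so processing vertices in that order labels each vertex after all of its successors.
7: no outgoing edge → L
4: no outgoing edge → L
1: can move to 4, which is L ⇒ W
10: can move to 4, which is L ⇒ W
6: moves to 10(W), 1(W); every one is W ⇒ L
8: can move to 6, which is L ⇒ W
5: can move to 4, which is L ⇒ W
9: can move to 6, which is L ⇒ W
2: the only move is to 9(W), a W ⇒ L
3: moves to 9(W), 8(W), 1(W); every one is W ⇒ L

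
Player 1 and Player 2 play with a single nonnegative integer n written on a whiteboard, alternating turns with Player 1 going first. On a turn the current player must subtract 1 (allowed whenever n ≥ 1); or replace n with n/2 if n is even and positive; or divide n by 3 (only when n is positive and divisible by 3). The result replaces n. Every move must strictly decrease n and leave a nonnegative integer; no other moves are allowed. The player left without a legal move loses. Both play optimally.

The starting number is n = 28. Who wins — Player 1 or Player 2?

Player 2 wins.

Positions with no move are L. A position that does have a move is losing for the player to move precisely when every available move leads to a winning position for the opponent. Fill in the labels:
n=0: no move → L
n=1: can move to 0, which is L ⇒ W
n=2: the only move is to 1(W), a W ⇒ L
n=3: can move to 2, which is L ⇒ W
n=4: can move to 2, which is L ⇒ W
n=5: the only move is to 4(W), a W ⇒ L
n=6: can move to 2, which is L ⇒ W
n=7: the only move is to 6(W), a W ⇒ L
n=8: can move to 7, which is L ⇒ W
n=9: moves to 3(W), 8(W); every one is W ⇒ L
n=10: can move to 5, which is L ⇒ W
n=11: the only move is to 10(W), a W ⇒ L
n=12: can move to 11, which is L ⇒ W
n=13: the only move is to 12(W), a W ⇒ L
n=14: can move to 7, which is L ⇒ W
n=15: can move to 5, which is L ⇒ W
n=16: moves to 8(W), 15(W); every one is W ⇒ L
n=17: can move to 16, which is L ⇒ W
n=18: can move to 9, which is L ⇒ W
n=19: the only move is to 18(W), a W ⇒ L
n=20: can move to 19, which is L ⇒ W
n=21: can move to 7, which is L ⇒ W
n=22: can move to 11, which is L ⇒ W
n=23: the only move is to 22(W), a W ⇒ L
n=24: can move to 23, which is L ⇒ W
n=25: the only move is to 24(W), a W ⇒ L
n=26: can move to 13, which is L ⇒ W
n=27: can move to 9, which is L ⇒ W
n=28: moves to 14(W), 27(W); every one is W ⇒ L
The starting position 28 is L: whatever Player 1 does, the opponent receives a W position.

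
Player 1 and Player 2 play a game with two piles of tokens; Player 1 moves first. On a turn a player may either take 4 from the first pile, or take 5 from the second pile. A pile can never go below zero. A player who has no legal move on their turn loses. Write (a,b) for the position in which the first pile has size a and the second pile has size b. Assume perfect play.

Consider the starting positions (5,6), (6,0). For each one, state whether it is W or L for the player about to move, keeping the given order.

Positions with no move are L. A position that does have a move is losing for the player to move precisely when every available move leads to a winning position for the opponent. Fill in the labels:
No move ever increases a pile, so every position that can arise here has a ≤ 6 and b ≤ 6; it is enough to label the cells with 0 ≤ a ≤ 6 and 0 ≤ b ≤ 6.
Every move lowers a or b (never raises either), so fill the grid row by row in increasing a, and left to right within a row: each cell's successors are then already labelled.
      b=0  b=1  b=2  b=3  b=4  b=5  b=6
a=0:    L    L    L    L    L    W    W
a=1:    L    L    L    L    L    W    W
a=2:    L    L    L    L    L    W    W
a=3:    L    L    L    L    L    W    W
a=4:    W    W    W    W    W    L    L
a=5:    W    W    W    W    W    L    L
a=6:    W    W    W    W    W    L    L
Cells with no legal move (terminal, hence L): (0,0), (0,1), (0,2), (0,3), (0,4), (1,0), (1,1), (1,2), (1,3), (1,4), (2,0), (2,1), (2,2), (2,3), (2,4), (3,0), (3,1), (3,2), (3,3), (3,4).
The remaining L cells, each justified by listing all of its moves:
(4,5): L (options (0,5)(W), (4,0)(W) are all W)
(4,6): L (options (0,6)(W), (4,1)(W) are all W)
(5,5): L (options (1,5)(W), (5,0)(W) are all W)
(5,6): L (options (1,6)(W), (5,1)(W) are all W)
(6,5): L (options (2,5)(W), (6,0)(W) are all W)
(6,6): L (options (2,6)(W), (6,1)(W) are all W)
Every other cell has at least one move into one of the L cells above, so it is W.
(5,6): one of the L cells justified above, so L
(6,0): the move to (2,0) reaches an L cell, so W

(5,6): L, (6,0): W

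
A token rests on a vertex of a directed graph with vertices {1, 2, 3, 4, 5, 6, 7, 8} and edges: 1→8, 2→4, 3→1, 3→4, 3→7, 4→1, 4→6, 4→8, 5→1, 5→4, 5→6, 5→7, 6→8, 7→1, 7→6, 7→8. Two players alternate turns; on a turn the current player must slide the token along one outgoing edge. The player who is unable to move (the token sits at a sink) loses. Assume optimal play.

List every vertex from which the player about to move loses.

Positions with no move are L. A position that does have a move is losing for the player to move precisely when every available move leads to a winning position for the opponent. Fill in the labels:
Every edge goes from a vertex to one that appears earlier in the order 8, 1, 6, 4, 7, 5, 2, 3, so processing vertices in that order labels each vertex after all of its successors.
8: no outgoing edge → L
1: reaches L-position 8 → W
6: reaches L-position 8 → W
4: reaches L-position 8 → W
7: reaches L-position 8 → W
5: only reaches 7(W), 4(W), 6(W), 1(W), all W → L
2: only reaches 4(W), which is W → L
3: only reaches 7(W), 4(W), 1(W), all W → L
Reading off the rows marked L gives the requested list; there are 4 such vertices.

2, 3, 5, 8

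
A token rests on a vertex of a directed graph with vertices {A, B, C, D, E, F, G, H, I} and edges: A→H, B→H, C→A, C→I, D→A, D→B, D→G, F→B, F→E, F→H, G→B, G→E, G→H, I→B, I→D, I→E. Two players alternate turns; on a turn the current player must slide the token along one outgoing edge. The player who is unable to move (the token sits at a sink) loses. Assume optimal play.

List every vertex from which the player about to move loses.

Use the standard recursion: the mover loses at a terminal position; elsewhere, the mover wins exactly when some move hands the opponent an L position.
Every edge goes from a vertex to one that appears earlier in the order E, H, B, G, F, A, D, I, C, so processing vertices in that order labels each vertex after all of its successors.
E: no outgoing edge → L
H: no outgoing edge → L
B: reaches L-position H → W
G: reaches L-position H → W
F: reaches L-position H → W
A: reaches L-position H → W
D: only reaches A(W), G(W), B(W), all W → L
I: reaches L-position D → W
C: only reaches I(W), A(W), all W → L
The losing starting vertices are exactly the entries labelled L in this table (4 of them).

C, D, E, H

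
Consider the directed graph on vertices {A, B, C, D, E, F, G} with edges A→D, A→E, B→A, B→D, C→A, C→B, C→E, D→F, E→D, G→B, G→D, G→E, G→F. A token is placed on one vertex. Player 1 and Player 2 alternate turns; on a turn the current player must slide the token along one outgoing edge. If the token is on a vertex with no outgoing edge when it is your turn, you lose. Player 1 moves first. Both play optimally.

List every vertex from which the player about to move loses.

Work bottom-up. With no move the player to move loses. Otherwise the position is W if at least one move leads to an L position for the opponent, and L if every move leads to a W.
Every edge goes from a vertex to one that appears earlier in the order F, D, E, A, B, G, C, so processing vertices in that order labels each vertex after all of its successors.
F: no outgoing edge → L
D: can move to F, which is L ⇒ W
E: the only move is to D(W), a W ⇒ L
A: can move to E, which is L ⇒ W
B: moves to A(W), D(W); every one is W ⇒ L
G: can move to B, which is L ⇒ W
C: can move to B, which is L ⇒ W
The losing starting vertices are exactly the entries labelled L in this table (3 of them).

B, E, F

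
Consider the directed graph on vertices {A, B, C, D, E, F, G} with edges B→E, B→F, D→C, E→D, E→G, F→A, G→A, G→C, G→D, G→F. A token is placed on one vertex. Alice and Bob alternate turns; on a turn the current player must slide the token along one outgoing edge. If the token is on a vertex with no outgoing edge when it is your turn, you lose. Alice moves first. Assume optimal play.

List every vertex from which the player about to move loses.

A, C, E

Label each position W (a win for the player to move) or L (a loss). A position with no legal move is L; any other position is W exactly when some move reaches an L, and L when every move reaches a W.
Every edge goes from a vertex to one that appears earlier in the order A, C, D, F, G, E, B, so processing vertices in that order labels each vertex after all of its successors.
A: no outgoing edge → L
C: no outgoing edge → L
D: reaches L-position C → W
F: reaches L-position A → W
G: reaches L-position C → W
E: only reaches G(W), D(W), all W → L
B: reaches L-position E → W
The losing starting vertices are exactly the entries labelled L in this table (3 of them).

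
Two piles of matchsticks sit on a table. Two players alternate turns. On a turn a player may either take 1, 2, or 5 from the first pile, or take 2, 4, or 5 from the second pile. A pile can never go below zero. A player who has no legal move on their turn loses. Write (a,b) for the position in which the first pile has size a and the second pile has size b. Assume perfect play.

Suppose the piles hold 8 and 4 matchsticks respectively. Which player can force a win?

The second player wins.

Compute win/loss labels from the base case upward. A position with no move is L. Any other position is W if it can reach an L in one move, else L.
No move ever increases a pile, so every position that can arise here has a ≤ 8 and b ≤ 4; it is enough to label the cells with 0 ≤ a ≤ 8 and 0 ≤ b ≤ 4.
Every move lowers a or b (never raises either), so fill the grid row by row in increasing a, and left to right within a row: each cell's successors are then already labelled.
      b=0  b=1  b=2  b=3  b=4
a=0:    L    L    W    W    W
a=1:    W    W    L    L    W
a=2:    W    W    W    W    L
a=3:    L    L    W    W    W
a=4:    W    W    L    L    W
a=5:    W    W    W    W    L
a=6:    L    L    W    W    W
a=7:    W    W    L    L    W
a=8:    W    W    W    W    L
Cells with no legal move (terminal, hence L): (0,0), (0,1).
The remaining L cells, each justified by listing all of its moves:
(1,2): →(0,2)(W), (1,0)(W) — all W, so L
(1,3): →(0,3)(W), (1,1)(W) — all W, so L
(2,4): →(1,4)(W), (0,4)(W), (2,2)(W), (2,0)(W) — all W, so L
(3,0): →(2,0)(W), (1,0)(W) — all W, so L
(3,1): →(2,1)(W), (1,1)(W) — all W, so L
(4,2): →(3,2)(W), (2,2)(W), (4,0)(W) — all W, so L
(4,3): →(3,3)(W), (2,3)(W), (4,1)(W) — all W, so L
(5,4): →(4,4)(W), (3,4)(W), (0,4)(W), (5,2)(W), (5,0)(W) — all W, so L
(6,0): →(5,0)(W), (4,0)(W), (1,0)(W) — all W, so L
(6,1): →(5,1)(W), (4,1)(W), (1,1)(W) — all W, so L
(7,2): →(6,2)(W), (5,2)(W), (2,2)(W), (7,0)(W) — all W, so L
(7,3): →(6,3)(W), (5,3)(W), (2,3)(W), (7,1)(W) — all W, so L
(8,4): →(7,4)(W), (6,4)(W), (3,4)(W), (8,2)(W), (8,0)(W) — all W, so L
Every other cell has at least one move into one of the L cells above, so it is W.
Every move from (8,4) reaches a W position, so the mover loses.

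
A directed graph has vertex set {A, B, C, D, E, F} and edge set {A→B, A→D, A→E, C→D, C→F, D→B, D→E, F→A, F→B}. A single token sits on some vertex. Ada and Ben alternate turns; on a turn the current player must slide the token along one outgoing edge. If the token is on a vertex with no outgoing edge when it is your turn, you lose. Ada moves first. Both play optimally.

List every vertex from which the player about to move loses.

Build the W/L table. Terminal = L. A non-terminal position is W if it has a move to some L; otherwise it is L.
Every edge goes from a vertex to one that appears earlier in the order E, B, D, A, F, C, so processing vertices in that order labels each vertex after all of its successors.
E: no outgoing edge → L
B: no outgoing edge → L
D: reaches L-position B → W
A: reaches L-position B → W
F: reaches L-position B → W
C: only reaches F(W), D(W), all W → L
The losing starting vertices are exactly the entries labelled L in this table (3 of them).

B, C, E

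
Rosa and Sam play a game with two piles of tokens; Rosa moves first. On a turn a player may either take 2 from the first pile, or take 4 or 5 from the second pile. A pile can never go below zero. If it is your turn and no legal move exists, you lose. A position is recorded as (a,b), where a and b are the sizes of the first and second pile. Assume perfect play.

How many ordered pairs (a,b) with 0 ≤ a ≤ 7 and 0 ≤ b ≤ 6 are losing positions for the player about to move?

28

Positions with no move are L. A position that does have a move is losing for the player to move precisely when every available move leads to a winning position for the opponent. Fill in the labels:
Every move lowers a or b (never raises either), so fill the grid row by row in increasing a, and left to right within a row: each cell's successors are then already labelled.
      b=0  b=1  b=2  b=3  b=4  b=5  b=6
a=0:    L    L    L    L    W    W    W
a=1:    L    L    L    L    W    W    W
a=2:    W    W    W    W    L    L    L
a=3:    W    W    W    W    L    L    L
a=4:    L    L    L    L    W    W    W
a=5:    L    L    L    L    W    W    W
a=6:    W    W    W    W    L    L    L
a=7:    W    W    W    W    L    L    L
Cells with no legal move (terminal, hence L): (0,0), (0,1), (0,2), (0,3), (1,0), (1,1), (1,2), (1,3).
The remaining L cells, each justified by listing all of its moves:
(2,4): L (options (0,4)(W), (2,0)(W) are all W)
(2,5): L (options (0,5)(W), (2,1)(W), (2,0)(W) are all W)
(2,6): L (options (0,6)(W), (2,2)(W), (2,1)(W) are all W)
(3,4): L (options (1,4)(W), (3,0)(W) are all W)
(3,5): L (options (1,5)(W), (3,1)(W), (3,0)(W) are all W)
(3,6): L (options (1,6)(W), (3,2)(W), (3,1)(W) are all W)
(4,0): L (sole option (2,0)(W) is W)
(4,1): L (sole option (2,1)(W) is W)
(4,2): L (sole option (2,2)(W) is W)
(4,3): L (sole option (2,3)(W) is W)
(5,0): L (sole option (3,0)(W) is W)
(5,1): L (sole option (3,1)(W) is W)
(5,2): L (sole option (3,2)(W) is W)
(5,3): L (sole option (3,3)(W) is W)
(6,4): L (options (4,4)(W), (6,0)(W) are all W)
(6,5): L (options (4,5)(W), (6,1)(W), (6,0)(W) are all W)
(6,6): L (options (4,6)(W), (6,2)(W), (6,1)(W) are all W)
(7,4): L (options (5,4)(W), (7,0)(W) are all W)
(7,5): L (options (5,5)(W), (7,1)(W), (7,0)(W) are all W)
(7,6): L (options (5,6)(W), (7,2)(W), (7,1)(W) are all W)
Every other cell has at least one move into one of the L cells above, so it is W.
L cells per row: a=0: 4, a=1: 4, a=2: 3, a=3: 3, a=4: 4, a=5: 4, a=6: 3, a=7: 3; total 28.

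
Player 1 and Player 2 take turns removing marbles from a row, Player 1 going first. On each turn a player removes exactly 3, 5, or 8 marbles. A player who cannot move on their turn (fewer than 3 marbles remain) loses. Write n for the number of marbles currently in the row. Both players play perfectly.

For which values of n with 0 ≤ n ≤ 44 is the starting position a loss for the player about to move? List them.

0, 1, 2, 11, 12, 13, 22, 23, 24, 33, 34, 35, 44

Work bottom-up. With no move the player to move loses. Otherwise the position is W if at least one move leads to an L position for the opponent, and L if every move leads to a W.
n=0: no move → L
n=1: no move → L
n=2: no move → L
n=3: can move to 0, which is L ⇒ W
n=4: can move to 1, which is L ⇒ W
n=5: can move to 2, which is L ⇒ W
n=6: can move to 1, which is L ⇒ W
n=7: can move to 2, which is L ⇒ W
n=8: can move to 0, which is L ⇒ W
n=9: can move to 1, which is L ⇒ W
n=10: can move to 2, which is L ⇒ W
n=11: moves to 8(W), 6(W), 3(W); every one is W ⇒ L
n=12: moves to 9(W), 7(W), 4(W); every one is W ⇒ L
n=13: moves to 10(W), 8(W), 5(W); every one is W ⇒ L
n=14: can move to 11, which is L ⇒ W
n=15: can move to 12, which is L ⇒ W
n=16: can move to 13, which is L ⇒ W
n=17: can move to 12, which is L ⇒ W
n=18: can move to 13, which is L ⇒ W
n=19: can move to 11, which is L ⇒ W
n=20: can move to 12, which is L ⇒ W
n=21: can move to 13, which is L ⇒ W
n=22: moves to 19(W), 17(W), 14(W); every one is W ⇒ L
n=23: moves to 20(W), 18(W), 15(W); every one is W ⇒ L
n=24: moves to 21(W), 19(W), 16(W); every one is W ⇒ L
n=25: can move to 22, which is L ⇒ W
n=26: can move to 23, which is L ⇒ W
n=27: can move to 24, which is L ⇒ W
n=28: can move to 23, which is L ⇒ W
n=29: can move to 24, which is L ⇒ W
n=30: can move to 22, which is L ⇒ W
n=31: can move to 23, which is L ⇒ W
n=32: can move to 24, which is L ⇒ W
n=33: moves to 30(W), 28(W), 25(W); every one is W ⇒ L
n=34: moves to 31(W), 29(W), 26(W); every one is W ⇒ L
n=35: moves to 32(W), 30(W), 27(W); every one is W ⇒ L
n=36: can move to 33, which is L ⇒ W
n=37: can move to 34, which is L ⇒ W
n=38: can move to 35, which is L ⇒ W
n=39: can move to 34, which is L ⇒ W
n=40: can move to 35, which is L ⇒ W
n=41: can move to 33, which is L ⇒ W
n=42: can move to 34, which is L ⇒ W
n=43: can move to 35, which is L ⇒ W
n=44: moves to 41(W), 39(W), 36(W); every one is W ⇒ L
The losing starting values of n are exactly the entries labelled L in this table (13 of them).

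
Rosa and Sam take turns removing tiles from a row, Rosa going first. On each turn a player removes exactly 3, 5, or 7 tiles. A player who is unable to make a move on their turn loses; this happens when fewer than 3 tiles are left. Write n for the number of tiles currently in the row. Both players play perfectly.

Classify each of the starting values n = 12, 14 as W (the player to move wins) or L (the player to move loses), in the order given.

12: L, 14: W

Build the W/L table. Terminal = L. A non-terminal position is W if it has a move to some L; otherwise it is L.
n=0: no move → L
n=1: no move → L
n=2: no move → L
n=3: can move to 0, which is L ⇒ W
n=4: can move to 1, which is L ⇒ W
n=5: can move to 2, which is L ⇒ W
n=6: can move to 1, which is L ⇒ W
n=7: can move to 2, which is L ⇒ W
n=8: can move to 1, which is L ⇒ W
n=9: can move to 2, which is L ⇒ W
n=10: moves to 7(W), 5(W), 3(W); every one is W ⇒ L
n=11: moves to 8(W), 6(W), 4(W); every one is W ⇒ L
n=12: moves to 9(W), 7(W), 5(W); every one is W ⇒ L
n=13: can move to 10, which is L ⇒ W
n=14: can move to 11, which is L ⇒ W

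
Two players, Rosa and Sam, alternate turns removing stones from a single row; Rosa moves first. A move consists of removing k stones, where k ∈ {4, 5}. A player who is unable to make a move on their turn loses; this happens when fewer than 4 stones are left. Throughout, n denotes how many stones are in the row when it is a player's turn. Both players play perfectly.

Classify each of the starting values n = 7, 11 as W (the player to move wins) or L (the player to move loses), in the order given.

Label each position W (a win for the player to move) or L (a loss). A position with no legal move is L; any other position is W exactly when some move reaches an L, and L when every move reaches a W.
n=0: no move → L
n=1: no move → L
n=2: no move → L
n=3: no move → L
n=4: →0(L), so W
n=5: →1(L), so W
n=6: →2(L), so W
n=7: →3(L), so W
n=8: →3(L), so W
n=9: →5(W), 4(W) — all W, so L
n=10: →6(W), 5(W) — all W, so L
n=11: →7(W), 6(W) — all W, so L

7: W, 11: L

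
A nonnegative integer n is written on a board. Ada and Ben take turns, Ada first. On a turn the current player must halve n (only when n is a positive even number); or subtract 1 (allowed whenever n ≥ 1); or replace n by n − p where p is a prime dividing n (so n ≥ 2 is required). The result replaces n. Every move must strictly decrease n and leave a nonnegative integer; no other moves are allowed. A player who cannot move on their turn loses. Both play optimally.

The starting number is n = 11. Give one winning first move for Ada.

Move to 0.

Use the standard recursion: the mover loses at a terminal position; elsewhere, the mover wins exactly when some move hands the opponent an L position.
n=0: no move → L
n=1: can move to 0, which is L ⇒ W
n=2: can move to 0, which is L ⇒ W
n=3: can move to 0, which is L ⇒ W
n=4: moves to 2(W), 3(W); every one is W ⇒ L
n=5: can move to 0, which is L ⇒ W
n=6: can move to 4, which is L ⇒ W
n=7: can move to 0, which is L ⇒ W
n=8: can move to 4, which is L ⇒ W
n=9: moves to 6(W), 8(W); every one is W ⇒ L
n=10: can move to 9, which is L ⇒ W
n=11: can move to 0, which is L ⇒ W
From 11, the L positions reachable in one move are: 0.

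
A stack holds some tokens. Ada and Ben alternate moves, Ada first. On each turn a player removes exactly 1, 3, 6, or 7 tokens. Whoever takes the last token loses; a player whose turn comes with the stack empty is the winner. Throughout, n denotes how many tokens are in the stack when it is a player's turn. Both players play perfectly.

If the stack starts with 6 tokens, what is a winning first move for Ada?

Positions with no move are W. A position that does have a move is losing for the player to move precisely when every available move leads to a winning position for the opponent. Fill in the labels:
n=0: no move; the opponent has just taken the last token and therefore loses → W
n=1: only reaches 0(W), which is W → L
n=2: reaches L-position 1 → W
n=3: only reaches 2(W), 0(W), all W → L
n=4: reaches L-position 3 → W
n=5: only reaches 4(W), 2(W), all W → L
n=6: reaches L-position 5 → W
From 6, the L positions reachable in one move are: 5, 3. Any move reaching one of these is winning.

Remove 1, leaving 5.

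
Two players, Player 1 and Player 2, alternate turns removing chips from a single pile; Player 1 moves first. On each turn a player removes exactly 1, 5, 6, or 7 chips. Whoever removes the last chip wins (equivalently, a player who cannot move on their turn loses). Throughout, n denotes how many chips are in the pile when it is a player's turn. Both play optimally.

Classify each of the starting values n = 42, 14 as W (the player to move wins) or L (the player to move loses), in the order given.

Use the standard recursion: the mover loses at a terminal position; elsewhere, the mover wins exactly when some move hands the opponent an L position.
n=0: no move → L
n=1: →0(L), so W
n=2: →1(W) only, which is W, so L
n=3: →2(L), so W
n=4: →3(W) only, which is W, so L
n=5: →4(L), so W
n=6: →0(L), so W
n=7: →2(L), so W
n=8: →2(L), so W
n=9: →4(L), so W
n=10: →4(L), so W
n=11: →4(L), so W
n=12: →11(W), 7(W), 6(W), 5(W) — all W, so L
n=13: →12(L), so W
n=14: →13(W), 9(W), 8(W), 7(W) — all W, so L
n=15: →14(L), so W
n=16: →15(W), 11(W), 10(W), 9(W) — all W, so L
n=17: →16(L), so W
n=18: →12(L), so W
n=19: →14(L), so W
n=20: →14(L), so W
n=21: →16(L), so W
n=22: →16(L), so W
n=23: →16(L), so W
n=24: →23(W), 19(W), 18(W), 17(W) — all W, so L
n=25: →24(L), so W
n=26: →25(W), 21(W), 20(W), 19(W) — all W, so L
n=27: →26(L), so W
n=28: →27(W), 23(W), 22(W), 21(W) — all W, so L
n=29: →28(L), so W
n=30: →24(L), so W
n=31: →26(L), so W
n=32: →26(L), so W
n=33: →28(L), so W
n=34: →28(L), so W
n=35: →28(L), so W
n=36: →35(W), 31(W), 30(W), 29(W) — all W, so L
n=37: →36(L), so W
n=38: →37(W), 33(W), 32(W), 31(W) — all W, so L
n=39: →38(L), so W
n=40: →39(W), 35(W), 34(W), 33(W) — all W, so L
n=41: →40(L), so W
n=42: →36(L), so W

42: W, 14: L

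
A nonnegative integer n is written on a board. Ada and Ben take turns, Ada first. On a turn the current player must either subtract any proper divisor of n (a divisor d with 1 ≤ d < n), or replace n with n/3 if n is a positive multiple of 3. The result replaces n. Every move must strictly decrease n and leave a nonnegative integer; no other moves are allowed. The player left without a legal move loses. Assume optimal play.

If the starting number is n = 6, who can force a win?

Ada wins.

Compute win/loss labels from the base case upward. A position with no move is L. Any other position is W if it can reach an L in one move, else L.
n=0: no move → L
n=1: no move → L
n=2: can move to 1, which is L ⇒ W
n=3: can move to 1, which is L ⇒ W
n=4: moves to 2(W), 3(W); every one is W ⇒ L
n=5: can move to 4, which is L ⇒ W
n=6: can move to 4, which is L ⇒ W
The starting position 6 is W: Ada should move to 4, handing over an L position.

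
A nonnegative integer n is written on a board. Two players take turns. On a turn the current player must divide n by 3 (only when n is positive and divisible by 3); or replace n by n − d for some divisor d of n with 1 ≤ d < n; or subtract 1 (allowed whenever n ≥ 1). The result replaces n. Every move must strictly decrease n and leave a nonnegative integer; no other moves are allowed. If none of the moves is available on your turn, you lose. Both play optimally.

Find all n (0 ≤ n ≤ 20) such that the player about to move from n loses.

0, 2, 5, 7, 9, 11, 13, 16, 19

Label each position W (a win for the player to move) or L (a loss). A position with no legal move is L; any other position is W exactly when some move reaches an L, and L when every move reaches a W.
n=0: no move → L
n=1: can move to 0, which is L ⇒ W
n=2: the only move is to 1(W), a W ⇒ L
n=3: can move to 2, which is L ⇒ W
n=4: can move to 2, which is L ⇒ W
n=5: the only move is to 4(W), a W ⇒ L
n=6: can move to 2, which is L ⇒ W
n=7: the only move is to 6(W), a W ⇒ L
n=8: can move to 7, which is L ⇒ W
n=9: moves to 3(W), 6(W), 8(W); every one is W ⇒ L
n=10: can move to 5, which is L ⇒ W
n=11: the only move is to 10(W), a W ⇒ L
n=12: can move to 9, which is L ⇒ W
n=13: the only move is to 12(W), a W ⇒ L
n=14: can move to 7, which is L ⇒ W
n=15: can move to 5, which is L ⇒ W
n=16: moves to 8(W), 12(W), 14(W), 15(W); every one is W ⇒ L
n=17: can move to 16, which is L ⇒ W
n=18: can move to 9, which is L ⇒ W
n=19: the only move is to 18(W), a W ⇒ L
n=20: can move to 16, which is L ⇒ W
Reading off the rows marked L gives the requested list; there are 9 such values of n.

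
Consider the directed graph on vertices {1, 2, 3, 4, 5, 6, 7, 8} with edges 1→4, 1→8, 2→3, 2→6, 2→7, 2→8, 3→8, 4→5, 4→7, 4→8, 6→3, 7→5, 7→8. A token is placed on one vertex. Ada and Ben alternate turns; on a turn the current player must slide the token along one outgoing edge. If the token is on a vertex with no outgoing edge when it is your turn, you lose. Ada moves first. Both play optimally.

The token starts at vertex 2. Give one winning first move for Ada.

Move to 6.

Build the W/L table. Terminal = L. A non-terminal position is W if it has a move to some L; otherwise it is L.
Every edge goes from a vertex to one that appears earlier in the order 5, 8, 7, 3, 4, 6, 1, 2, so processing vertices in that order labels each vertex after all of its successors.
5: no outgoing edge → L
8: no outgoing edge → L
7: W (go to 8, an L position)
3: W (go to 8, an L position)
4: W (go to 8, an L position)
6: L (sole option 3(W) is W)
1: W (go to 8, an L position)
2: W (go to 6, an L position)
From 2, the L positions reachable in one move are: 6, 8. Any move reaching one of these is winning.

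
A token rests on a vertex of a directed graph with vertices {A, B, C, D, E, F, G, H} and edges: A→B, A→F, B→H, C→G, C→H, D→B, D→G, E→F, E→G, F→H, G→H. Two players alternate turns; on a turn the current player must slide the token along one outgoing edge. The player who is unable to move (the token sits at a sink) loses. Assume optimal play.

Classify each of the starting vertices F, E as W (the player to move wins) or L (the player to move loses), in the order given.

F: W, E: L

Label each position W (a win for the player to move) or L (a loss). A position with no legal move is L; any other position is W exactly when some move reaches an L, and L when every move reaches a W.
Every edge goes from a vertex to one that appears earlier in the order H, G, B, F, E, D, C, A, so processing vertices in that order labels each vertex after all of its successors.
H: no outgoing edge → L
G: reaches L-position H → W
B: reaches L-position H → W
F: reaches L-position H → W
E: only reaches F(W), G(W), all W → L
D: only reaches B(W), G(W), all W → L
C: reaches L-position H → W
A: only reaches F(W), B(W), all W → L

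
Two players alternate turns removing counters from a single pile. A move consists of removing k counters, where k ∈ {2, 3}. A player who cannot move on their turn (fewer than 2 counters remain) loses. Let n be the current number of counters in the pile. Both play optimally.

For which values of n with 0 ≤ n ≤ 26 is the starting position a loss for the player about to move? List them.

0, 1, 5, 6, 10, 11, 15, 16, 20, 21, 25, 26

Label each position W (a win for the player to move) or L (a loss). A position with no legal move is L; any other position is W exactly when some move reaches an L, and L when every move reaches a W.
n=0: no move → L
n=1: no move → L
n=2: can move to 0, which is L ⇒ W
n=3: can move to 1, which is L ⇒ W
n=4: can move to 1, which is L ⇒ W
n=5: moves to 3(W), 2(W); every one is W ⇒ L
n=6: moves to 4(W), 3(W); every one is W ⇒ L
n=7: can move to 5, which is L ⇒ W
n=8: can move to 6, which is L ⇒ W
n=9: can move to 6, which is L ⇒ W
n=10: moves to 8(W), 7(W); every one is W ⇒ L
n=11: moves to 9(W), 8(W); every one is W ⇒ L
n=12: can move to 10, which is L ⇒ W
n=13: can move to 11, which is L ⇒ W
n=14: can move to 11, which is L ⇒ W
n=15: moves to 13(W), 12(W); every one is W ⇒ L
n=16: moves to 14(W), 13(W); every one is W ⇒ L
n=17: can move to 15, which is L ⇒ W
n=18: can move to 16, which is L ⇒ W
n=19: can move to 16, which is L ⇒ W
n=20: moves to 18(W), 17(W); every one is W ⇒ L
n=21: moves to 19(W), 18(W); every one is W ⇒ L
n=22: can move to 20, which is L ⇒ W
n=23: can move to 21, which is L ⇒ W
n=24: can move to 21, which is L ⇒ W
n=25: moves to 23(W), 22(W); every one is W ⇒ L
n=26: moves to 24(W), 23(W); every one is W ⇒ L
Reading off the rows marked L gives the requested list; there are 12 such values of n.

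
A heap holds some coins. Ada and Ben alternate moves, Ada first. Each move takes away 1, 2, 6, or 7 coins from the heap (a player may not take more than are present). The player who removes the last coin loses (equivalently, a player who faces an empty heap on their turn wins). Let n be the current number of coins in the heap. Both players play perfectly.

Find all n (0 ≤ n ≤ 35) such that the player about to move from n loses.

Use the standard recursion: the mover wins at a terminal position; elsewhere, the mover wins exactly when some move hands the opponent an L position.
n=0: no move; the opponent has just taken the last coin and therefore loses → W
n=1: L (sole option 0(W) is W)
n=2: W (go to 1, an L position)
n=3: W (go to 1, an L position)
n=4: L (options 3(W), 2(W) are all W)
n=5: W (go to 4, an L position)
n=6: W (go to 4, an L position)
n=7: W (go to 1, an L position)
n=8: W (go to 1, an L position)
n=9: L (options 8(W), 7(W), 3(W), 2(W) are all W)
n=10: W (go to 9, an L position)
n=11: W (go to 9, an L position)
n=12: L (options 11(W), 10(W), 6(W), 5(W) are all W)
n=13: W (go to 12, an L position)
n=14: W (go to 12, an L position)
n=15: W (go to 9, an L position)
n=16: W (go to 9, an L position)
n=17: L (options 16(W), 15(W), 11(W), 10(W) are all W)
n=18: W (go to 17, an L position)
n=19: W (go to 17, an L position)
n=20: L (options 19(W), 18(W), 14(W), 13(W) are all W)
n=21: W (go to 20, an L position)
n=22: W (go to 20, an L position)
n=23: W (go to 17, an L position)
n=24: W (go to 17, an L position)
n=25: L (options 24(W), 23(W), 19(W), 18(W) are all W)
n=26: W (go to 25, an L position)
n=27: W (go to 25, an L position)
n=28: L (options 27(W), 26(W), 22(W), 21(W) are all W)
n=29: W (go to 28, an L position)
n=30: W (go to 28, an L position)
n=31: W (go to 25, an L position)
n=32: W (go to 25, an L position)
n=33: L (options 32(W), 31(W), 27(W), 26(W) are all W)
n=34: W (go to 33, an L position)
n=35: W (go to 33, an L position)
The losing starting values of n are exactly the entries labelled L in this table (9 of them).

1, 4, 9, 12, 17, 20, 25, 28, 33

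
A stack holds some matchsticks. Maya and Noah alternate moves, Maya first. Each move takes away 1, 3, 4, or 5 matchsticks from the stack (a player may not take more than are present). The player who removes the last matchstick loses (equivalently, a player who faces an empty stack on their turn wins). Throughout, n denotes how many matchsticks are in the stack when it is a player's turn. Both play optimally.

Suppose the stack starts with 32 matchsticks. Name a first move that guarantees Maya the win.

Build the W/L table. Terminal = W. A non-terminal position is W if it has a move to some L; otherwise it is L.
n=0: no move; the opponent has just taken the last matchstick and therefore loses → W
n=1: →0(W) only, which is W, so L
n=2: →1(L), so W
n=3: →2(W), 0(W) — all W, so L
n=4: →3(L), so W
n=5: →1(L), so W
n=6: →3(L), so W
n=7: →3(L), so W
n=8: →3(L), so W
n=9: →8(W), 6(W), 5(W), 4(W) — all W, so L
n=10: →9(L), so W
n=11: →10(W), 8(W), 7(W), 6(W) — all W, so L
n=12: →11(L), so W
n=13: →9(L), so W
n=14: →11(L), so W
n=15: →11(L), so W
n=16: →11(L), so W
n=17: →16(W), 14(W), 13(W), 12(W) — all W, so L
n=18: →17(L), so W
n=19: →18(W), 16(W), 15(W), 14(W) — all W, so L
n=20: →19(L), so W
n=21: →17(L), so W
n=22: →19(L), so W
n=23: →19(L), so W
n=24: →19(L), so W
n=25: →24(W), 22(W), 21(W), 20(W) — all W, so L
n=26: →25(L), so W
n=27: →26(W), 24(W), 23(W), 22(W) — all W, so L
n=28: →27(L), so W
n=29: →25(L), so W
n=30: →27(L), so W
n=31: →27(L), so W
n=32: →27(L), so W
From 32, the L positions reachable in one move are: 27.

Remove 5, leaving 27.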